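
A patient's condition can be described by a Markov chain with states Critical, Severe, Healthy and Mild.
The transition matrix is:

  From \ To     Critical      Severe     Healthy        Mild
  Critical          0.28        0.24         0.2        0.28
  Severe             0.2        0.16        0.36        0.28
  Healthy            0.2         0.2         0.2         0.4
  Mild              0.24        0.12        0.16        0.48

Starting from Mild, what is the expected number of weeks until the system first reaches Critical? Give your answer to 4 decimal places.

Let t(s) be the expected number of weeks to first reach Critical from state s, with t(Critical) = 0. Conditioning on the first week:
t(Severe) = 1 + 0.16·t(Severe) + 0.36·t(Healthy) + 0.28·t(Mild)
t(Healthy) = 1 + 0.2·t(Severe) + 0.2·t(Healthy) + 0.4·t(Mild)
t(Mild) = 1 + 0.12·t(Severe) + 0.16·t(Healthy) + 0.48·t(Mild)
Solving: t(Severe) = 4.6412, t(Healthy) = 4.6178, t(Mild) = 4.4150.
Expected weeks from Mild to Critical: 4.4150.

4.4150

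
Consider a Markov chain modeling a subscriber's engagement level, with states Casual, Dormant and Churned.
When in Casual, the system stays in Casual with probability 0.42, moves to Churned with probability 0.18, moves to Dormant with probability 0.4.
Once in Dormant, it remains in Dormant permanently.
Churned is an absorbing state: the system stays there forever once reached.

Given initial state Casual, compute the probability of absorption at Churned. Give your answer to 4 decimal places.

Let h(s) be the probability of absorption at Churned starting from transient state s. Then h(Churned) = 1 and h(Dormant) = 0. By first-step analysis:
h(Casual) = 0.42·h(Casual) + 0.4·0 + 0.18·1
Solving: h(Casual) = 0.3103.
Starting from Casual, the probability is 0.3103.

0.3103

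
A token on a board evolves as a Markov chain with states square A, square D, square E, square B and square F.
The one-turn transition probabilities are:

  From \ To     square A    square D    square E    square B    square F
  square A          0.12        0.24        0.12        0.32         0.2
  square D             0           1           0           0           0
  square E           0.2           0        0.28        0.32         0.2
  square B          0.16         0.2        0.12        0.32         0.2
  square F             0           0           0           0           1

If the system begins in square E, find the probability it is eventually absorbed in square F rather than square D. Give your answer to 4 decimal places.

Let h(s) be the probability of absorption at square F starting from transient state s. Then h(square F) = 1 and h(square D) = 0. By first-step analysis:
h(square A) = 0.12·h(square A) + 0.24·0 + 0.12·h(square E) + 0.32·h(square B) + 0.2·1
h(square E) = 0.2·h(square A) + 0.28·h(square E) + 0.32·h(square B) + 0.2·1
h(square B) = 0.16·h(square A) + 0.2·0 + 0.12·h(square E) + 0.32·h(square B) + 0.2·1
Solving: h(square A) = 0.5090, h(square E) = 0.6545, h(square B) = 0.5294.
Starting from square E, the probability is 0.6545.

0.6545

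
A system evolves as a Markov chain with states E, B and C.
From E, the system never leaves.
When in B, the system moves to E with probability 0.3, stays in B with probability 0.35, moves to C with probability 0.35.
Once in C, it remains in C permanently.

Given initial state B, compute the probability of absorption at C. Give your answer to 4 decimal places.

Let h(s) be the probability of absorption at C starting from transient state s. Then h(C) = 1 and h(E) = 0. By first-step analysis:
h(B) = 0.3·0 + 0.35·h(B) + 0.35·1
Solving: h(B) = 0.5385.
Starting from B, the probability is 0.5385.

0.5385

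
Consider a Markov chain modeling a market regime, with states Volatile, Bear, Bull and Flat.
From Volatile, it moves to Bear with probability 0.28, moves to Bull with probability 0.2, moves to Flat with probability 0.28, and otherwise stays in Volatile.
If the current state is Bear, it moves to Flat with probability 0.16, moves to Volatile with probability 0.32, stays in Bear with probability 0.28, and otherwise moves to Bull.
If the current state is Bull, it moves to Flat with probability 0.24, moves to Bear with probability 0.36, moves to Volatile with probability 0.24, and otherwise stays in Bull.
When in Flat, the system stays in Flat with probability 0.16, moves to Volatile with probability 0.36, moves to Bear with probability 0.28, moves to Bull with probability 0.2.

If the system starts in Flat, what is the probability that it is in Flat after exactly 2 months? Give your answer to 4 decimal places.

Propagate the distribution vector 2 months from Flat.
After 0 months: (0.0000, 0.0000, 0.0000, 1.0000)
After 1 month: (0.3600, 0.2800, 0.2000, 0.1600)
After 2 months: (0.2816, 0.2960, 0.2032, 0.2192)
P(in Flat after 2 months) = 0.2192

0.2192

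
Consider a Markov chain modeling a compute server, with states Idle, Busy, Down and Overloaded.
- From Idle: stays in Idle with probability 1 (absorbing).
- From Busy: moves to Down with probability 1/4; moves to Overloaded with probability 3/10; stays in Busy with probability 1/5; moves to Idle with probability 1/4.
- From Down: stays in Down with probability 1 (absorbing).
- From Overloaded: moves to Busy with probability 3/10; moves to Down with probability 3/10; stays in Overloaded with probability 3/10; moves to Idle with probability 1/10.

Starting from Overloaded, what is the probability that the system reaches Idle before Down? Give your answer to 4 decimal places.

0.3298

Let h(s) be the probability of absorption at Idle starting from transient state s. Then h(Idle) = 1 and h(Down) = 0. By first-step analysis:
h(Busy) = 0.25·1 + 0.2·h(Busy) + 0.25·0 + 0.3·h(Overloaded)
h(Overloaded) = 0.1·1 + 0.3·h(Busy) + 0.3·0 + 0.3·h(Overloaded)
Solving: h(Busy) = 0.4362, h(Overloaded) = 0.3298.
Starting from Overloaded, the probability is 0.3298.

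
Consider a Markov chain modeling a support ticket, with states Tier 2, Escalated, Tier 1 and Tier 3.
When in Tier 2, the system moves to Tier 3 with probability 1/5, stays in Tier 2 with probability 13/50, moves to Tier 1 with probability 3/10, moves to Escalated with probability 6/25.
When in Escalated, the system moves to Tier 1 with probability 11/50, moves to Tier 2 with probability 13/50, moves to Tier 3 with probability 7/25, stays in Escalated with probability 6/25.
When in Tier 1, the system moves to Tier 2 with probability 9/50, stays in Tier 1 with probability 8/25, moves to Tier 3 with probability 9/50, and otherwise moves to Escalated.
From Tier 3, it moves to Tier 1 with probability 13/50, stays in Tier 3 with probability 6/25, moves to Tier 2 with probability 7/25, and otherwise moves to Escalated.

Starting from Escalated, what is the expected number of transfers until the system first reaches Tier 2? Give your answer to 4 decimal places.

4.0905

Let t(s) be the expected number of transfers to first reach Tier 2 from state s, with t(Tier 2) = 0. Conditioning on the first transfer:
t(Escalated) = 1 + 0.24·t(Escalated) + 0.22·t(Tier 1) + 0.28·t(Tier 3)
t(Tier 1) = 1 + 0.32·t(Escalated) + 0.32·t(Tier 1) + 0.18·t(Tier 3)
t(Tier 3) = 1 + 0.22·t(Escalated) + 0.26·t(Tier 1) + 0.24·t(Tier 3)
Solving: t(Escalated) = 4.0905, t(Tier 1) = 4.4613, t(Tier 3) = 4.0261.
Expected transfers from Escalated to Tier 2: 4.0905.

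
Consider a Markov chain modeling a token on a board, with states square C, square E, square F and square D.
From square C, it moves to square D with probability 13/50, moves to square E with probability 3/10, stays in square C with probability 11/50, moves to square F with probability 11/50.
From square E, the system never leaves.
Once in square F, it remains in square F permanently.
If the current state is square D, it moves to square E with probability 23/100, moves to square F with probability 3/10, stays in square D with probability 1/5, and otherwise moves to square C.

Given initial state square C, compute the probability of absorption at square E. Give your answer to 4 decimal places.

Let h(s) be the probability of absorption at square E starting from transient state s. Then h(square E) = 1 and h(square F) = 0. By first-step analysis:
h(square C) = 0.22·h(square C) + 0.3·1 + 0.22·0 + 0.26·h(square D)
h(square D) = 0.27·h(square C) + 0.23·1 + 0.3·0 + 0.2·h(square D)
Solving: h(square C) = 0.5414, h(square D) = 0.4702.
Starting from square C, the probability is 0.5414.

0.5414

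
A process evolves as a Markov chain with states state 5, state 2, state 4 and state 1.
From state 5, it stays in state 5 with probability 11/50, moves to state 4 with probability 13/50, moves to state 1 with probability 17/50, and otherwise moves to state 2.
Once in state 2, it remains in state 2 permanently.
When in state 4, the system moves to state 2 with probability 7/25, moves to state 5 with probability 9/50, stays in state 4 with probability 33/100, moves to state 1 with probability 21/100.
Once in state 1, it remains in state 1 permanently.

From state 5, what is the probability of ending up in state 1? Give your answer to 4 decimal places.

Let h(s) be the probability of absorption at state 1 starting from transient state s. Then h(state 1) = 1 and h(state 2) = 0. By first-step analysis:
h(state 5) = 0.22·h(state 5) + 0.18·0 + 0.26·h(state 4) + 0.34·1
h(state 4) = 0.18·h(state 5) + 0.28·0 + 0.33·h(state 4) + 0.21·1
Solving: h(state 5) = 0.5935, h(state 4) = 0.4729.
Starting from state 5, the probability is 0.5935.

0.5935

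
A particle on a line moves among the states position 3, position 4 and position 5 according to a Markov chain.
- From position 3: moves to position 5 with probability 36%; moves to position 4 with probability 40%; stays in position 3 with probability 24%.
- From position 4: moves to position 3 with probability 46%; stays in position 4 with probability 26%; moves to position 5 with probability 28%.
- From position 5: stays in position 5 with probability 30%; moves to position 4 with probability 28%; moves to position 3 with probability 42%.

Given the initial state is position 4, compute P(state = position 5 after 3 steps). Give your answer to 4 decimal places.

Propagate the distribution vector 3 steps from position 4.
After 0 steps: (0.0000, 1.0000, 0.0000)
After 1 step: (0.4600, 0.2600, 0.2800)
After 2 steps: (0.3476, 0.3300, 0.3224)
After 3 steps: (0.3706, 0.3151, 0.3143)
P(in position 5 after 3 steps) = 0.3143

0.3143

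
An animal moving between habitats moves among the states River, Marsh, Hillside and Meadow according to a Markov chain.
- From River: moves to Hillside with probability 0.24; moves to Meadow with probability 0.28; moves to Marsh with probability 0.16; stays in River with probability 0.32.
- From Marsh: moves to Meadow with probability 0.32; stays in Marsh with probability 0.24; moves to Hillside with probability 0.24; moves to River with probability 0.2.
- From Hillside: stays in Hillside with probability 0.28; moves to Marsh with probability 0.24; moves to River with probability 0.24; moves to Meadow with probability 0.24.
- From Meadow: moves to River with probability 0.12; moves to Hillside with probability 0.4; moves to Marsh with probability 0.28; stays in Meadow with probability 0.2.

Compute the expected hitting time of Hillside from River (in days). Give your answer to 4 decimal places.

Let t(s) be the expected number of days to first reach Hillside from state s, with t(Hillside) = 0. Conditioning on the first day:
t(River) = 1 + 0.32·t(River) + 0.16·t(Marsh) + 0.28·t(Meadow)
t(Marsh) = 1 + 0.2·t(River) + 0.24·t(Marsh) + 0.32·t(Meadow)
t(Meadow) = 1 + 0.12·t(River) + 0.28·t(Marsh) + 0.2·t(Meadow)
Solving: t(River) = 3.5371, t(Marsh) = 3.5142, t(Meadow) = 3.0105.
Expected days from River to Hillside: 3.5371.

3.5371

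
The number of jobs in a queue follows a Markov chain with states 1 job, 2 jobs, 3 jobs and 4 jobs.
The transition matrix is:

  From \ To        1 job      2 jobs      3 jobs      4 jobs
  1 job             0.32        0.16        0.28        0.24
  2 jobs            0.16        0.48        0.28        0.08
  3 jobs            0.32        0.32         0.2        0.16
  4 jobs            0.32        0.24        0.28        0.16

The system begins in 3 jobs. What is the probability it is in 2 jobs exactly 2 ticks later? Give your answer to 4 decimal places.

0.3072

Propagate the distribution vector 2 ticks from 3 jobs.
After 0 ticks: (0.0000, 0.0000, 1.0000, 0.0000)
After 1 tick: (0.3200, 0.3200, 0.2000, 0.1600)
After 2 ticks: (0.2688, 0.3072, 0.2640, 0.1600)
P(in 2 jobs after 2 ticks) = 0.3072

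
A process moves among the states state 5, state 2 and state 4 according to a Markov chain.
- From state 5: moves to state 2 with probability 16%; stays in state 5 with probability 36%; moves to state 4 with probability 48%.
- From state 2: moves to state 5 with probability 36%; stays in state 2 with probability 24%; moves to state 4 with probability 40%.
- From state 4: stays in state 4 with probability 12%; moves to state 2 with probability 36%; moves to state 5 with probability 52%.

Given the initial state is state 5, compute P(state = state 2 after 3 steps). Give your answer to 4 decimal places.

Propagate the distribution vector 3 steps from state 5.
After 0 steps: (1.0000, 0.0000, 0.0000)
After 1 step: (0.3600, 0.1600, 0.4800)
After 2 steps: (0.4368, 0.2688, 0.2944)
After 3 steps: (0.4071, 0.2404, 0.3525)
P(in state 2 after 3 steps) = 0.2404

0.2404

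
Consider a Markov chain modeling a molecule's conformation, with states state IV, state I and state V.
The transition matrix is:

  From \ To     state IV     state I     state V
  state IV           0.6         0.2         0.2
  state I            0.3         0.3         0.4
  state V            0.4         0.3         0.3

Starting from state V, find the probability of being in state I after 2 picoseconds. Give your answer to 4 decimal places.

Sum over the intermediate state after 1 picosecond:
P = P(state V→state IV)·P(state IV→state I) + P(state V→state I)·P(state I→state I) + P(state V→state V)·P(state V→state I)
  = 0.4×0.2 + 0.3×0.3 + 0.3×0.3
  = 0.0800 + 0.0900 + 0.0900 = 0.2600

0.2600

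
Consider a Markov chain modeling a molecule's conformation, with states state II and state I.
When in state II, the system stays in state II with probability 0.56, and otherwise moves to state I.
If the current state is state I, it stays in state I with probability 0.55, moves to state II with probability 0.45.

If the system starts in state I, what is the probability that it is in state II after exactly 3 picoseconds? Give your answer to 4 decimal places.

0.5049

Propagate the distribution vector 3 picoseconds from state I.
After 0 picoseconds: (0.0000, 1.0000)
After 1 picosecond: (0.4500, 0.5500)
After 2 picoseconds: (0.4995, 0.5005)
After 3 picoseconds: (0.5049, 0.4951)
P(in state II after 3 picoseconds) = 0.5049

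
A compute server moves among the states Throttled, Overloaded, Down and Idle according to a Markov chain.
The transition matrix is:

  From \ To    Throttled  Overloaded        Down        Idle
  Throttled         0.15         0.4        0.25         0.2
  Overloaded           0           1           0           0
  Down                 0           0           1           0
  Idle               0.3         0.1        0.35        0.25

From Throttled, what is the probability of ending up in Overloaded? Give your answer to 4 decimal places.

0.5541

Let h(s) be the probability of absorption at Overloaded starting from transient state s. Then h(Overloaded) = 1 and h(Down) = 0. By first-step analysis:
h(Throttled) = 0.15·h(Throttled) + 0.4·1 + 0.25·0 + 0.2·h(Idle)
h(Idle) = 0.3·h(Throttled) + 0.1·1 + 0.35·0 + 0.25·h(Idle)
Solving: h(Throttled) = 0.5541, h(Idle) = 0.3550.
Starting from Throttled, the probability is 0.5541.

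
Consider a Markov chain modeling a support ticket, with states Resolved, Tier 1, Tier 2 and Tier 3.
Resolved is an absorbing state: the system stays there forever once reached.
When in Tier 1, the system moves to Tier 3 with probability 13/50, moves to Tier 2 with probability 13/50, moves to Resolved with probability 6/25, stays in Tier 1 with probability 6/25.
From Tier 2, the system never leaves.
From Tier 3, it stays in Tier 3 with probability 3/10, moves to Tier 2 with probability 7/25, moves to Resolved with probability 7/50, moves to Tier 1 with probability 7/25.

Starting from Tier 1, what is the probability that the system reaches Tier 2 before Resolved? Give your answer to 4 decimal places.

0.5549

Let h(s) be the probability of absorption at Tier 2 starting from transient state s. Then h(Tier 2) = 1 and h(Resolved) = 0. By first-step analysis:
h(Tier 1) = 0.24·0 + 0.24·h(Tier 1) + 0.26·1 + 0.26·h(Tier 3)
h(Tier 3) = 0.14·0 + 0.28·h(Tier 1) + 0.28·1 + 0.3·h(Tier 3)
Solving: h(Tier 1) = 0.5549, h(Tier 3) = 0.6220.
Starting from Tier 1, the probability is 0.5549.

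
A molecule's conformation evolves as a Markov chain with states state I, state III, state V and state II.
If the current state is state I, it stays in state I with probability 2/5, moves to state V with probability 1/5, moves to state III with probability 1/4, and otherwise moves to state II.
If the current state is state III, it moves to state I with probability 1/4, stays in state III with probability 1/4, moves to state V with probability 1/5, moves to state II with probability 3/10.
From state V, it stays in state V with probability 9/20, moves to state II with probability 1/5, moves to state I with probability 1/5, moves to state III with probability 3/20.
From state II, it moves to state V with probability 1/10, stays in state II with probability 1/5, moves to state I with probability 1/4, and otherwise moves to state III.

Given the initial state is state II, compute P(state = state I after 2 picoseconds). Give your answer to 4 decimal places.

0.2825

Propagate the distribution vector 2 picoseconds from state II.
After 0 picoseconds: (0.0000, 0.0000, 0.0000, 1.0000)
After 1 picosecond: (0.2500, 0.4500, 0.1000, 0.2000)
After 2 picoseconds: (0.2825, 0.2800, 0.2050, 0.2325)
P(in state I after 2 picoseconds) = 0.2825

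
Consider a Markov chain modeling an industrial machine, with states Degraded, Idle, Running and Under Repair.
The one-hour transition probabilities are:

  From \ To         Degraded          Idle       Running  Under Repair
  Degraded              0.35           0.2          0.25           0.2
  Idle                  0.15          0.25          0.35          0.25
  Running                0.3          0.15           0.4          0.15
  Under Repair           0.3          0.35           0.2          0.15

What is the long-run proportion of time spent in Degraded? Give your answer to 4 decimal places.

Let the stationary distribution be π with π = πP and π_1 + π_2 + π_3 + π_4 = 1.
π_1 = 0.35·π_1 + 0.15·π_2 + 0.3·π_3 + 0.3·π_4
π_2 = 0.2·π_1 + 0.25·π_2 + 0.15·π_3 + 0.35·π_4
π_3 = 0.25·π_1 + 0.35·π_2 + 0.4·π_3 + 0.2·π_4
Solving with the normalization constraint gives π = (0.2805, 0.2237, 0.3095, 0.1864).
So the stationary probability of Degraded is 0.2805.

0.2805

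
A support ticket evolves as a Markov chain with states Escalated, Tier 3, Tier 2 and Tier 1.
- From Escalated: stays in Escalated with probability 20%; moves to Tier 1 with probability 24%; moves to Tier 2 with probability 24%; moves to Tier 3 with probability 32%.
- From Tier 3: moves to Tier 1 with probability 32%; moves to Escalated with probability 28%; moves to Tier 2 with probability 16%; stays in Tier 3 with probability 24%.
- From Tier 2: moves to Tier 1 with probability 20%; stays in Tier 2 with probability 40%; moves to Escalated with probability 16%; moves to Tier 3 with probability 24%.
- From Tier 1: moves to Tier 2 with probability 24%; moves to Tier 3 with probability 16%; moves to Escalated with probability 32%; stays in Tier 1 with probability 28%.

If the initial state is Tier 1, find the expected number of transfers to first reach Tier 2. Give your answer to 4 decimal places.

4.5000

Let t(s) be the expected number of transfers to first reach Tier 2 from state s, with t(Tier 2) = 0. Conditioning on the first transfer:
t(Escalated) = 1 + 0.2·t(Escalated) + 0.32·t(Tier 3) + 0.24·t(Tier 1)
t(Tier 3) = 1 + 0.28·t(Escalated) + 0.24·t(Tier 3) + 0.32·t(Tier 1)
t(Tier 1) = 1 + 0.32·t(Escalated) + 0.16·t(Tier 3) + 0.28·t(Tier 1)
Solving: t(Escalated) = 4.5556, t(Tier 3) = 4.8889, t(Tier 1) = 4.5000.
Expected transfers from Tier 1 to Tier 2: 4.5000.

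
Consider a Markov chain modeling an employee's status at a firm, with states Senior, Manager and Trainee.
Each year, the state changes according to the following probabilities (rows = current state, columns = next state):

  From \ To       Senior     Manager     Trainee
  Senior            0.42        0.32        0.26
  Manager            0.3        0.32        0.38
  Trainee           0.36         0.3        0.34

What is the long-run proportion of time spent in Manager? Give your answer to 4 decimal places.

0.3135

Let the stationary distribution be π with π = πP and π_1 + π_2 + π_3 = 1.
π_1 = 0.42·π_1 + 0.3·π_2 + 0.36·π_3
π_2 = 0.32·π_1 + 0.32·π_2 + 0.3·π_3
Solving with the normalization constraint gives π = (0.3630, 0.3135, 0.3235).
So the stationary probability of Manager is 0.3135.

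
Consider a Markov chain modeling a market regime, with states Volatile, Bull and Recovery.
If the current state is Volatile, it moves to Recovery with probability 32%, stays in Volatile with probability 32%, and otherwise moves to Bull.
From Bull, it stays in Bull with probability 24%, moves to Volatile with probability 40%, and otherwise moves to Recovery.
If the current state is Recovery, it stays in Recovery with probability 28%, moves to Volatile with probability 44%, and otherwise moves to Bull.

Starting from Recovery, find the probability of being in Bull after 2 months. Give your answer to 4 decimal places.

0.3040

Sum over the intermediate state after 1 month:
P = P(Recovery→Volatile)·P(Volatile→Bull) + P(Recovery→Bull)·P(Bull→Bull) + P(Recovery→Recovery)·P(Recovery→Bull)
  = 0.44×0.36 + 0.28×0.24 + 0.28×0.28
  = 0.1584 + 0.0672 + 0.0784 = 0.3040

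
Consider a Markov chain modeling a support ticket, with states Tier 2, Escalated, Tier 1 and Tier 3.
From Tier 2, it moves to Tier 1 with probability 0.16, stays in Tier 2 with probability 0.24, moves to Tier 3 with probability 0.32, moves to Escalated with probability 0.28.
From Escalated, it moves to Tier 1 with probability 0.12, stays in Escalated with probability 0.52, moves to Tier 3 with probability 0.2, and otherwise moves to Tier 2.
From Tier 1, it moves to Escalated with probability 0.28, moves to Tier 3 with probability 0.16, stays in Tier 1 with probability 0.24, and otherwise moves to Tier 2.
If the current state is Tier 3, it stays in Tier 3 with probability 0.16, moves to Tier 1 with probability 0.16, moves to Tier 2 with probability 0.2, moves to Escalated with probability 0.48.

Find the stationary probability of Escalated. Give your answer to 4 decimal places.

Let the stationary distribution be π with π = πP and π_1 + π_2 + π_3 + π_4 = 1.
π_1 = 0.24·π_1 + 0.16·π_2 + 0.32·π_3 + 0.2·π_4
π_2 = 0.28·π_1 + 0.52·π_2 + 0.28·π_3 + 0.48·π_4
π_3 = 0.16·π_1 + 0.12·π_2 + 0.24·π_3 + 0.16·π_4
Solving with the normalization constraint gives π = (0.2101, 0.4238, 0.1555, 0.2106).
So the stationary probability of Escalated is 0.4238.

0.4238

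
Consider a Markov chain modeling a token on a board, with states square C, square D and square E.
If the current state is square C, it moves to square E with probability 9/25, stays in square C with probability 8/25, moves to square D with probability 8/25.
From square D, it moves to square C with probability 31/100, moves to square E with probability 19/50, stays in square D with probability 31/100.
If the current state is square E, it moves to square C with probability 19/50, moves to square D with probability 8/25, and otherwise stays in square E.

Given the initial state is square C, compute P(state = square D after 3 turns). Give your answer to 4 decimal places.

0.3168

Propagate the distribution vector 3 turns from square C.
After 0 turns: (1.0000, 0.0000, 0.0000)
After 1 turn: (0.3200, 0.3200, 0.3600)
After 2 turns: (0.3384, 0.3168, 0.3448)
After 3 turns: (0.3375, 0.3168, 0.3456)
P(in square D after 3 turns) = 0.3168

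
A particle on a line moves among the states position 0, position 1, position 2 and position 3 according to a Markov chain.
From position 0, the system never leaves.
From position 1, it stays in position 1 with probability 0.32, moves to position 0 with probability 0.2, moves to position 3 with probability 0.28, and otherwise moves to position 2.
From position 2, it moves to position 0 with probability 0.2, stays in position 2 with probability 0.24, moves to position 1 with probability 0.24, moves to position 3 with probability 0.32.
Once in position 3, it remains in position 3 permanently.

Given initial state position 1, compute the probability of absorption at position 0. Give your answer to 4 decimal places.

Let h(s) be the probability of absorption at position 0 starting from transient state s. Then h(position 0) = 1 and h(position 3) = 0. By first-step analysis:
h(position 1) = 0.2·1 + 0.32·h(position 1) + 0.2·h(position 2) + 0.28·0
h(position 2) = 0.2·1 + 0.24·h(position 1) + 0.24·h(position 2) + 0.32·0
Solving: h(position 1) = 0.4096, h(position 2) = 0.3925.
Starting from position 1, the probability is 0.4096.

0.4096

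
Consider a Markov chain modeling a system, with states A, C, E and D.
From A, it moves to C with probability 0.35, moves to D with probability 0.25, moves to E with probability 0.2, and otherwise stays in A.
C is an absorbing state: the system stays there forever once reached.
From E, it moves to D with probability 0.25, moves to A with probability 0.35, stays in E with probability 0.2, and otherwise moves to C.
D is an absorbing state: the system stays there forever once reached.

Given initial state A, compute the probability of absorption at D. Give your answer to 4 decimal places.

Let h(s) be the probability of absorption at D starting from transient state s. Then h(D) = 1 and h(C) = 0. By first-step analysis:
h(A) = 0.2·h(A) + 0.35·0 + 0.2·h(E) + 0.25·1
h(E) = 0.35·h(A) + 0.2·0 + 0.2·h(E) + 0.25·1
Solving: h(A) = 0.4386, h(E) = 0.5044.
Starting from A, the probability is 0.4386.

0.4386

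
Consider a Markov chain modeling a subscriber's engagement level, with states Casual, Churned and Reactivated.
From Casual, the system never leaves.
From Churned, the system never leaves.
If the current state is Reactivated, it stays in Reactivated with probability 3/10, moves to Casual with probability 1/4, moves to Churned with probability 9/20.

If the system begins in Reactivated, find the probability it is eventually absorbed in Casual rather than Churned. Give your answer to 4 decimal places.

0.3571

Let h(s) be the probability of absorption at Casual starting from transient state s. Then h(Casual) = 1 and h(Churned) = 0. By first-step analysis:
h(Reactivated) = 0.25·1 + 0.45·0 + 0.3·h(Reactivated)
Solving: h(Reactivated) = 0.3571.
Starting from Reactivated, the probability is 0.3571.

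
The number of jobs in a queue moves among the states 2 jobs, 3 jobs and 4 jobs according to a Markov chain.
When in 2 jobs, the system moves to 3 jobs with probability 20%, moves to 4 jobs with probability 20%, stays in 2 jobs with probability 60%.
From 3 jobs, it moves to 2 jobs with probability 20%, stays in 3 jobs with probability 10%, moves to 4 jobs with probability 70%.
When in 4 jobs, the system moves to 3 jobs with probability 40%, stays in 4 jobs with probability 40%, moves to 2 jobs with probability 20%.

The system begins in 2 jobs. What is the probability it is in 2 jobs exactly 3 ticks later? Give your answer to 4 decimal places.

Propagate the distribution vector 3 ticks from 2 jobs.
After 0 ticks: (1.0000, 0.0000, 0.0000)
After 1 tick: (0.6000, 0.2000, 0.2000)
After 2 ticks: (0.4400, 0.2200, 0.3400)
After 3 ticks: (0.3760, 0.2460, 0.3780)
P(in 2 jobs after 3 ticks) = 0.3760

0.3760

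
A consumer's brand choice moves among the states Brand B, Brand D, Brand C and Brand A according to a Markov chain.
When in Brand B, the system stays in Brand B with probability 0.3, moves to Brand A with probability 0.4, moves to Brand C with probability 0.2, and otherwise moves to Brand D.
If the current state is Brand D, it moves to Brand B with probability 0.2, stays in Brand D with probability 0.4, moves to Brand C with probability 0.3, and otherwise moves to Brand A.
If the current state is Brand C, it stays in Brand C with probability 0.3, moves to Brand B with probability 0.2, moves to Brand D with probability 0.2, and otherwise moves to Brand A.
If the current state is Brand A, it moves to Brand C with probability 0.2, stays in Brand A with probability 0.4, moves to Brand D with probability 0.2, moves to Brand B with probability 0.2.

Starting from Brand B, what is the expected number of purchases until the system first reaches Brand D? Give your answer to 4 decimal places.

Let t(s) be the expected number of purchases to first reach Brand D from state s, with t(Brand D) = 0. Conditioning on the first purchase:
t(Brand B) = 1 + 0.3·t(Brand B) + 0.2·t(Brand C) + 0.4·t(Brand A)
t(Brand C) = 1 + 0.2·t(Brand B) + 0.3·t(Brand C) + 0.3·t(Brand A)
t(Brand A) = 1 + 0.2·t(Brand B) + 0.2·t(Brand C) + 0.4·t(Brand A)
Solving: t(Brand B) = 6.2500, t(Brand C) = 5.6250, t(Brand A) = 5.6250.
Expected purchases from Brand B to Brand D: 6.2500.

6.2500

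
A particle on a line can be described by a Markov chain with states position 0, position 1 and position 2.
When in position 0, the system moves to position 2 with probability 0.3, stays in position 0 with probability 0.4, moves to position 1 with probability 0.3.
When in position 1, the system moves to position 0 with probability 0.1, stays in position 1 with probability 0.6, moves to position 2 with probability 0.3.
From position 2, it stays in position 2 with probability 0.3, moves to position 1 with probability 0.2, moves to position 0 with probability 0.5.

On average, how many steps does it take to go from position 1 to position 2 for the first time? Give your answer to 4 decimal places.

Let t(s) be the expected number of steps to first reach position 2 from state s, with t(position 2) = 0. Conditioning on the first step:
t(position 0) = 1 + 0.4·t(position 0) + 0.3·t(position 1)
t(position 1) = 1 + 0.1·t(position 0) + 0.6·t(position 1)
Solving: t(position 0) = 3.3333, t(position 1) = 3.3333.
Expected steps from position 1 to position 2: 3.3333.

3.3333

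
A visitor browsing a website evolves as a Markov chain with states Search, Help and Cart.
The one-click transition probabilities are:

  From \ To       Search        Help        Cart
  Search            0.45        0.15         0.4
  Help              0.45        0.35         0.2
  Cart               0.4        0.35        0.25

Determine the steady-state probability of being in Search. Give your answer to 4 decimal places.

Let the stationary distribution be π with π = πP and π_1 + π_2 + π_3 = 1.
π_1 = 0.45·π_1 + 0.45·π_2 + 0.4·π_3
π_2 = 0.15·π_1 + 0.35·π_2 + 0.35·π_3
Solving with the normalization constraint gives π = (0.4349, 0.2630, 0.3021).
So the stationary probability of Search is 0.4349.

0.4349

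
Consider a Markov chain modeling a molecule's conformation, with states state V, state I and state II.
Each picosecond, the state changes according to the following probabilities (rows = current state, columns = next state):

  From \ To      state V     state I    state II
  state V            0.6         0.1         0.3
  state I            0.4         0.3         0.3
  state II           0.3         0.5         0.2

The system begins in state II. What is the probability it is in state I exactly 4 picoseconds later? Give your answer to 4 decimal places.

0.2624

Propagate the distribution vector 4 picoseconds from state II.
After 0 picoseconds: (0.0000, 0.0000, 1.0000)
After 1 picosecond: (0.3000, 0.5000, 0.2000)
After 2 picoseconds: (0.4400, 0.2800, 0.2800)
After 3 picoseconds: (0.4600, 0.2680, 0.2720)
After 4 picoseconds: (0.4648, 0.2624, 0.2728)
P(in state I after 4 picoseconds) = 0.2624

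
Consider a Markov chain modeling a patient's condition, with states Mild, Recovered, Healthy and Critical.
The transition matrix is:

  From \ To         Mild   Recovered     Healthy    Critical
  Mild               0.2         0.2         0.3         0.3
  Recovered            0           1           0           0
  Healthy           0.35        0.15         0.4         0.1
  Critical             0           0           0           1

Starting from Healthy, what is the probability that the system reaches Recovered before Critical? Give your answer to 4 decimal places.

Let h(s) be the probability of absorption at Recovered starting from transient state s. Then h(Recovered) = 1 and h(Critical) = 0. By first-step analysis:
h(Mild) = 0.2·h(Mild) + 0.2·1 + 0.3·h(Healthy) + 0.3·0
h(Healthy) = 0.35·h(Mild) + 0.15·1 + 0.4·h(Healthy) + 0.1·0
Solving: h(Mild) = 0.4400, h(Healthy) = 0.5067.
Starting from Healthy, the probability is 0.5067.

0.5067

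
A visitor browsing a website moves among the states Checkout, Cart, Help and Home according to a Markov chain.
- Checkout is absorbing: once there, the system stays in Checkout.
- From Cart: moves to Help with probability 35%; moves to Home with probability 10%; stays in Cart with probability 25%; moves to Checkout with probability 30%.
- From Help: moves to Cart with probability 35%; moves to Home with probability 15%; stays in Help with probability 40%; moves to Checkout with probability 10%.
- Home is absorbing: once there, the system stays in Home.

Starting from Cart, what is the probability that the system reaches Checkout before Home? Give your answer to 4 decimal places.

0.6565

Let h(s) be the probability of absorption at Checkout starting from transient state s. Then h(Checkout) = 1 and h(Home) = 0. By first-step analysis:
h(Cart) = 0.3·1 + 0.25·h(Cart) + 0.35·h(Help) + 0.1·0
h(Help) = 0.1·1 + 0.35·h(Cart) + 0.4·h(Help) + 0.15·0
Solving: h(Cart) = 0.6565, h(Help) = 0.5496.
Starting from Cart, the probability is 0.6565.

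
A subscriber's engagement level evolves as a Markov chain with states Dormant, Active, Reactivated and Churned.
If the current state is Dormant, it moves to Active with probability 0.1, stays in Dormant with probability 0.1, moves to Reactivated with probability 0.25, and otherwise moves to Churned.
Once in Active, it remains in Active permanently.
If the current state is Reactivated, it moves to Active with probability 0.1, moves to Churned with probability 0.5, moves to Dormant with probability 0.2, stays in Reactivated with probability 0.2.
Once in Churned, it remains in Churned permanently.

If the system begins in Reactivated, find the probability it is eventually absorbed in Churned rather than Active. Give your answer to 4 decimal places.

Let h(s) be the probability of absorption at Churned starting from transient state s. Then h(Churned) = 1 and h(Active) = 0. By first-step analysis:
h(Dormant) = 0.1·h(Dormant) + 0.1·0 + 0.25·h(Reactivated) + 0.55·1
h(Reactivated) = 0.2·h(Dormant) + 0.1·0 + 0.2·h(Reactivated) + 0.5·1
Solving: h(Dormant) = 0.8433, h(Reactivated) = 0.8358.
Starting from Reactivated, the probability is 0.8358.

0.8358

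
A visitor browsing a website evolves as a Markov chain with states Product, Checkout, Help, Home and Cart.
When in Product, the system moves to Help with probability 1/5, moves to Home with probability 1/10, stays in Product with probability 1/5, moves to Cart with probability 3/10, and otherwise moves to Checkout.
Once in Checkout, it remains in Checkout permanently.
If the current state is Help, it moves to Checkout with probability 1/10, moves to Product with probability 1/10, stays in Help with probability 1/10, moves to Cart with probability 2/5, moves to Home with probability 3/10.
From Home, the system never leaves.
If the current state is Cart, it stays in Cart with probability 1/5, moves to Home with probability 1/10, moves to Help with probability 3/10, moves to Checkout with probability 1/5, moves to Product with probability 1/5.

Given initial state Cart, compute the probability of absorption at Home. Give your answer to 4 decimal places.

0.4545

Let h(s) be the probability of absorption at Home starting from transient state s. Then h(Home) = 1 and h(Checkout) = 0. By first-step analysis:
h(Product) = 0.2·h(Product) + 0.2·0 + 0.2·h(Help) + 0.1·1 + 0.3·h(Cart)
h(Help) = 0.1·h(Product) + 0.1·0 + 0.1·h(Help) + 0.3·1 + 0.4·h(Cart)
h(Cart) = 0.2·h(Product) + 0.2·0 + 0.3·h(Help) + 0.1·1 + 0.2·h(Cart)
Solving: h(Product) = 0.4416, h(Help) = 0.5844, h(Cart) = 0.4545.
Starting from Cart, the probability is 0.4545.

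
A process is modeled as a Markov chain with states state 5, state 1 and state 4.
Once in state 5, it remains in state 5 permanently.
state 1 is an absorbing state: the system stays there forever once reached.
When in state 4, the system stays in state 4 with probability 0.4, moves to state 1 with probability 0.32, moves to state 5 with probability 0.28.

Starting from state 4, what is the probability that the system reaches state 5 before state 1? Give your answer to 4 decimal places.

Let h(s) be the probability of absorption at state 5 starting from transient state s. Then h(state 5) = 1 and h(state 1) = 0. By first-step analysis:
h(state 4) = 0.28·1 + 0.32·0 + 0.4·h(state 4)
Solving: h(state 4) = 0.4667.
Starting from state 4, the probability is 0.4667.

0.4667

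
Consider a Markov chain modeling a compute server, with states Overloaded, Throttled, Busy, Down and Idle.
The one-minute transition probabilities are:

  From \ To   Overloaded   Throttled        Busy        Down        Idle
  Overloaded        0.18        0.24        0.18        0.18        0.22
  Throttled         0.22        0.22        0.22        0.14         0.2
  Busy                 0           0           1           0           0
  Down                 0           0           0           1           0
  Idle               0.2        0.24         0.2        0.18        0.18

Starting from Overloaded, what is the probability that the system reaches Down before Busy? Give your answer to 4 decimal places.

Let h(s) be the probability of absorption at Down starting from transient state s. Then h(Down) = 1 and h(Busy) = 0. By first-step analysis:
h(Overloaded) = 0.18·h(Overloaded) + 0.24·h(Throttled) + 0.18·0 + 0.18·1 + 0.22·h(Idle)
h(Throttled) = 0.22·h(Overloaded) + 0.22·h(Throttled) + 0.22·0 + 0.14·1 + 0.2·h(Idle)
h(Idle) = 0.2·h(Overloaded) + 0.24·h(Throttled) + 0.2·0 + 0.18·1 + 0.18·h(Idle)
Solving: h(Overloaded) = 0.4685, h(Throttled) = 0.4294, h(Idle) = 0.4595.
Starting from Overloaded, the probability is 0.4685.

0.4685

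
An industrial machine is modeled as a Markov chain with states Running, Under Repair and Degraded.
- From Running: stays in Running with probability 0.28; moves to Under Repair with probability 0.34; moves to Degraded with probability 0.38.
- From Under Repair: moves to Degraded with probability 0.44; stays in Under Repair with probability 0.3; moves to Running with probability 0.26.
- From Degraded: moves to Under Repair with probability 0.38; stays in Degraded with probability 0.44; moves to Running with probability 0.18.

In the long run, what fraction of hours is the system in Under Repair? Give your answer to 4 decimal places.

0.3433

Let the stationary distribution be π with π = πP and π_1 + π_2 + π_3 = 1.
π_1 = 0.28·π_1 + 0.26·π_2 + 0.18·π_3
π_2 = 0.34·π_1 + 0.3·π_2 + 0.38·π_3
Solving with the normalization constraint gives π = (0.2305, 0.3433, 0.4262).
So the stationary probability of Under Repair is 0.3433.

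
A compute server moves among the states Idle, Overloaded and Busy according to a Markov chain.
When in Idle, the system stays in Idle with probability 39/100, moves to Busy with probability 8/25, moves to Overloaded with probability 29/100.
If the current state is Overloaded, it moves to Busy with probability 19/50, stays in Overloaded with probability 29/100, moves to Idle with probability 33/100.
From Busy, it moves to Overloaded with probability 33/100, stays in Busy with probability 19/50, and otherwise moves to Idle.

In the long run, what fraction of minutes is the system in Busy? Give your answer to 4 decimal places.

0.3599

Let the stationary distribution be π with π = πP and π_1 + π_2 + π_3 = 1.
π_1 = 0.39·π_1 + 0.33·π_2 + 0.29·π_3
π_2 = 0.29·π_1 + 0.29·π_2 + 0.33·π_3
Solving with the normalization constraint gives π = (0.3358, 0.3044, 0.3599).
So the stationary probability of Busy is 0.3599.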